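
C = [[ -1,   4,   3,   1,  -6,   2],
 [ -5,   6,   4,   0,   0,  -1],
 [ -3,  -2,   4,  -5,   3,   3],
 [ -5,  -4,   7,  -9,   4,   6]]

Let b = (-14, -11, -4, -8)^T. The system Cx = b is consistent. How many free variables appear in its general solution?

2

Row reduce the augmented matrix [C | b].
R2 ← R2 − (5)·R1: [0, -14, -11, -5, 30, -11, 59]
R3 ← R3 − (3)·R1: [0, -14, -5, -8, 21, -3, 38]
R4 ← R4 − (5)·R1: [0, -24, -8, -14, 34, -4, 62]
R3 ← R3 − R2: [0, 0, 6, -3, -9, 8, -21]
R4 ← R4 − (12/7)·R2: [0, 0, 76/7, -38/7, -122/7, 104/7, -274/7]
R4 ← R4 − (38/21)·R3: [0, 0, 0, 0, -8/7, 8/21, -8/7]
The echelon form has 4 nonzero rows, and every pivot lies in the first 6 columns, so rank(C) = rank([C|b]) = 4.
The system is consistent.
Free variables = (unknowns) − (rank) = 6 − 4 = 2.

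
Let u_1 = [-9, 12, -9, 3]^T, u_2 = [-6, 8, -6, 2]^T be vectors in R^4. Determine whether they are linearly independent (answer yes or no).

Form the matrix with these vectors as rows and row reduce.
R2 ← R2 − (2/3)·R1: [0, 0, 0, 0]
1 nonzero row, so the 2 vectors span a space of dimension 1.
Since 1 < 2, the vectors are linearly dependent.

no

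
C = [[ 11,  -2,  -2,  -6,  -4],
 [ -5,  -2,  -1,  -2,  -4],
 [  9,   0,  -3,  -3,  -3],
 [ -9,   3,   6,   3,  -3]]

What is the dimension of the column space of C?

4

Row reduce to echelon form.
R2 ← R2 + (5/11)·R1: [0, -32/11, -21/11, -52/11, -64/11]
R3 ← R3 − (9/11)·R1: [0, 18/11, -15/11, 21/11, 3/11]
R4 ← R4 + (9/11)·R1: [0, 15/11, 48/11, -21/11, -69/11]
R3 ← R3 + (9/16)·R2: [0, 0, -39/16, -3/4, -3]
R4 ← R4 + (15/32)·R2: [0, 0, 111/32, -33/8, -9]
R4 ← R4 + (37/26)·R3: [0, 0, 0, -135/26, -345/26]
Echelon form has 4 nonzero rows, so rank(C) = 4.
The column space has dimension equal to the rank: 4.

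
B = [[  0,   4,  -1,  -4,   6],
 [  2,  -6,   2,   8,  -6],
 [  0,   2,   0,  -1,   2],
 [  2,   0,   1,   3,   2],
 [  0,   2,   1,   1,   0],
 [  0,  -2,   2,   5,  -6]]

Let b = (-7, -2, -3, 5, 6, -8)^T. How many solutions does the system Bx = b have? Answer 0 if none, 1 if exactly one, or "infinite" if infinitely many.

Row reduce the augmented matrix [B | b].
Swap R1 ↔ R2
R4 ← R4 − R1: [0, 6, -1, -5, 8, 7]
R3 ← R3 − (1/2)·R2: [0, 0, 1/2, 1, -1, 1/2]
R4 ← R4 − (3/2)·R2: [0, 0, 1/2, 1, -1, 35/2]
R5 ← R5 − (1/2)·R2: [0, 0, 3/2, 3, -3, 19/2]
R6 ← R6 + (1/2)·R2: [0, 0, 3/2, 3, -3, -23/2]
R4 ← R4 − R3: [0, 0, 0, 0, 0, 17]
R5 ← R5 − (3)·R3: [0, 0, 0, 0, 0, 8]
R6 ← R6 − (3)·R3: [0, 0, 0, 0, 0, -13]
R5 ← R5 − (8/17)·R4: [0, 0, 0, 0, 0, 0]
R6 ← R6 + (13/17)·R4: [0, 0, 0, 0, 0, 0]
The echelon form has 4 nonzero rows; the last pivot sits in the augmented column, so rank(B) = 3 but rank([B|b]) = 4.
Since the ranks differ, the system is inconsistent.
It has no solutions.

0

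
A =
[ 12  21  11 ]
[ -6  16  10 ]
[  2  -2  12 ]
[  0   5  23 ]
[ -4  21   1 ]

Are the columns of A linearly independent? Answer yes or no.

yes

Row reduce A to echelon form.
R2 ← R2 + (1/2)·R1: [0, 53/2, 31/2]
R3 ← R3 − (1/6)·R1: [0, -11/2, 61/6]
R5 ← R5 + (1/3)·R1: [0, 28, 14/3]
R3 ← R3 + (11/53)·R2: [0, 0, 2128/159]
R4 ← R4 − (10/53)·R2: [0, 0, 1064/53]
R5 ← R5 − (56/53)·R2: [0, 0, -1862/159]
R4 ← R4 − (3/2)·R3: [0, 0, 0]
R5 ← R5 + (7/8)·R3: [0, 0, 0]
3 pivots among 3 columns.
Every column is a pivot column, so the columns are linearly independent.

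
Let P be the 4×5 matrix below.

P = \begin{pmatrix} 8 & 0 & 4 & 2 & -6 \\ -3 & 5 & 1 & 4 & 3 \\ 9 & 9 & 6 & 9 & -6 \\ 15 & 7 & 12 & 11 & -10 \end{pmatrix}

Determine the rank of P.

3

Row reduce to echelon form.
R2 ← R2 + (3/8)·R1: [0, 5, 5/2, 19/4, 3/4]
R3 ← R3 − (9/8)·R1: [0, 9, 3/2, 27/4, 3/4]
R4 ← R4 − (15/8)·R1: [0, 7, 9/2, 29/4, 5/4]
R3 ← R3 − (9/5)·R2: [0, 0, -3, -9/5, -3/5]
R4 ← R4 − (7/5)·R2: [0, 0, 1, 3/5, 1/5]
R4 ← R4 + (1/3)·R3: [0, 0, 0, 0, 0]
Echelon form has 3 nonzero rows, so rank(P) = 3.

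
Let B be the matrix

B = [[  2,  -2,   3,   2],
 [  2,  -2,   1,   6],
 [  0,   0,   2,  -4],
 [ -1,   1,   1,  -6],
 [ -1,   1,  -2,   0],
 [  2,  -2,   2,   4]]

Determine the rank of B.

Row reduce to echelon form.
R2 ← R2 − R1: [0, 0, -2, 4]
R4 ← R4 + (1/2)·R1: [0, 0, 5/2, -5]
R5 ← R5 + (1/2)·R1: [0, 0, -1/2, 1]
R6 ← R6 − R1: [0, 0, -1, 2]
R3 ← R3 + R2: [0, 0, 0, 0]
R4 ← R4 + (5/4)·R2: [0, 0, 0, 0]
R5 ← R5 − (1/4)·R2: [0, 0, 0, 0]
R6 ← R6 − (1/2)·R2: [0, 0, 0, 0]
Echelon form has 2 nonzero rows, so rank(B) = 2.

2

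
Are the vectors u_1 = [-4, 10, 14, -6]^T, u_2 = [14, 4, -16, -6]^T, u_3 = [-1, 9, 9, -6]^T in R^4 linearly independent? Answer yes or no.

no

Form the matrix with these vectors as rows and row reduce.
R2 ← R2 + (7/2)·R1: [0, 39, 33, -27]
R3 ← R3 − (1/4)·R1: [0, 13/2, 11/2, -9/2]
R3 ← R3 − (1/6)·R2: [0, 0, 0, 0]
2 nonzero rows, so the 3 vectors span a space of dimension 2.
Since 2 < 3, the vectors are linearly dependent.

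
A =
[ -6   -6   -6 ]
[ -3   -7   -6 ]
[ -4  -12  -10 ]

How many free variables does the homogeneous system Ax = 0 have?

Row reduce to echelon form.
R2 ← R2 − (1/2)·R1: [0, -4, -3]
R3 ← R3 − (2/3)·R1: [0, -8, -6]
R3 ← R3 − (2)·R2: [0, 0, 0]
2 nonzero rows, so rank(A) = 2.
A has 3 columns; by rank–nullity, nullity = 3 − 2 = 1.

1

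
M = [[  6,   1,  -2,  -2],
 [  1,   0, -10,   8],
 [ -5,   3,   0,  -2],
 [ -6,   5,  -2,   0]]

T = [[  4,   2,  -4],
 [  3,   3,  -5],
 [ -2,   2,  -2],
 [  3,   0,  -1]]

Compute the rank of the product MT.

First compute MT:
[[ 25,  11, -23],
 [ 48, -18,   8],
 [-17,  -1,   7],
 [ -5,  -1,   3]]
Now row reduce the product.
R2 ← R2 − (48/25)·R1: [0, -978/25, 1304/25]
R3 ← R3 + (17/25)·R1: [0, 162/25, -216/25]
R4 ← R4 + (1/5)·R1: [0, 6/5, -8/5]
R3 ← R3 + (27/163)·R2: [0, 0, 0]
R4 ← R4 + (5/163)·R2: [0, 0, 0]
2 nonzero rows, so rank(MT) = 2.

2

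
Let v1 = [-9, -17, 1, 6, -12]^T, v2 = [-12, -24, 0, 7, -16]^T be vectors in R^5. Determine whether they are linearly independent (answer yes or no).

Form the matrix with these vectors as rows and row reduce.
R2 ← R2 − (4/3)·R1: [0, -4/3, -4/3, -1, 0]
2 nonzero rows, so the 2 vectors span a space of dimension 2.
Since 2 = 2, the vectors are linearly independent.

yes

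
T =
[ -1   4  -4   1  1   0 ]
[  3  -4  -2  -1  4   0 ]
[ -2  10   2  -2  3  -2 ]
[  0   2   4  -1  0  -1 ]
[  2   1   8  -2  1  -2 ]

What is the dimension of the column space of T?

4

Row reduce to echelon form.
R2 ← R2 + (3)·R1: [0, 8, -14, 2, 7, 0]
R3 ← R3 − (2)·R1: [0, 2, 10, -4, 1, -2]
R5 ← R5 + (2)·R1: [0, 9, 0, 0, 3, -2]
R3 ← R3 − (1/4)·R2: [0, 0, 27/2, -9/2, -3/4, -2]
R4 ← R4 − (1/4)·R2: [0, 0, 15/2, -3/2, -7/4, -1]
R5 ← R5 − (9/8)·R2: [0, 0, 63/4, -9/4, -39/8, -2]
R4 ← R4 − (5/9)·R3: [0, 0, 0, 1, -4/3, 1/9]
R5 ← R5 − (7/6)·R3: [0, 0, 0, 3, -4, 1/3]
R5 ← R5 − (3)·R4: [0, 0, 0, 0, 0, 0]
Echelon form has 4 nonzero rows, so rank(T) = 4.
The column space has dimension equal to the rank: 4.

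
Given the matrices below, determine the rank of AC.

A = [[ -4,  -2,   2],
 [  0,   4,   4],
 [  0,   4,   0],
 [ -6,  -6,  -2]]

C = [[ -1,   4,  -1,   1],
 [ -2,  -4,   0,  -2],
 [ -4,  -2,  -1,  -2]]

2

First compute AC:
[[  0, -12,   2,  -4],
 [-24, -24,  -4, -16],
 [ -8, -16,   0,  -8],
 [ 26,   4,   8,  10]]
Now row reduce the product.
Swap R1 ↔ R2
R3 ← R3 − (1/3)·R1: [0, -8, 4/3, -8/3]
R4 ← R4 + (13/12)·R1: [0, -22, 11/3, -22/3]
R3 ← R3 − (2/3)·R2: [0, 0, 0, 0]
R4 ← R4 − (11/6)·R2: [0, 0, 0, 0]
2 nonzero rows, so rank(AC) = 2.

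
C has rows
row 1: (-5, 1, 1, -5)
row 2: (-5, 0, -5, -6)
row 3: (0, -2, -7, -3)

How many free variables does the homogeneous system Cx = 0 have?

Row reduce to echelon form.
R2 ← R2 − R1: [0, -1, -6, -1]
R3 ← R3 − (2)·R2: [0, 0, 5, -1]
3 nonzero rows, so rank(C) = 3.
C has 4 columns; by rank–nullity, nullity = 4 − 3 = 1.

1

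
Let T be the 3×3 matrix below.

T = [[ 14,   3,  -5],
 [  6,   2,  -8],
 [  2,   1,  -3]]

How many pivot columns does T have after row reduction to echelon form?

Row reduce to echelon form.
R2 ← R2 − (3/7)·R1: [0, 5/7, -41/7]
R3 ← R3 − (1/7)·R1: [0, 4/7, -16/7]
R3 ← R3 − (4/5)·R2: [0, 0, 12/5]
Echelon form has 3 nonzero rows, so rank(T) = 3.
Each nonzero row contributes one pivot column: 3 pivot columns.

3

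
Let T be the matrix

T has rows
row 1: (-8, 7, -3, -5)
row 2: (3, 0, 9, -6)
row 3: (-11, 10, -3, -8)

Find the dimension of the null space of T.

2

Row reduce to echelon form.
R2 ← R2 + (3/8)·R1: [0, 21/8, 63/8, -63/8]
R3 ← R3 − (11/8)·R1: [0, 3/8, 9/8, -9/8]
R3 ← R3 − (1/7)·R2: [0, 0, 0, 0]
2 nonzero rows, so rank(T) = 2.
T has 4 columns; by rank–nullity, nullity = 4 − 2 = 2.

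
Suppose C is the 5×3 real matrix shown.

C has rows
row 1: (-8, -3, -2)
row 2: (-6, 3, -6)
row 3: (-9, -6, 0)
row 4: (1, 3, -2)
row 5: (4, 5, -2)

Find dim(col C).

Row reduce to echelon form.
R2 ← R2 − (3/4)·R1: [0, 21/4, -9/2]
R3 ← R3 − (9/8)·R1: [0, -21/8, 9/4]
R4 ← R4 + (1/8)·R1: [0, 21/8, -9/4]
R5 ← R5 + (1/2)·R1: [0, 7/2, -3]
R3 ← R3 + (1/2)·R2: [0, 0, 0]
R4 ← R4 − (1/2)·R2: [0, 0, 0]
R5 ← R5 − (2/3)·R2: [0, 0, 0]
Echelon form has 2 nonzero rows, so rank(C) = 2.
The column space has dimension equal to the rank: 2.

2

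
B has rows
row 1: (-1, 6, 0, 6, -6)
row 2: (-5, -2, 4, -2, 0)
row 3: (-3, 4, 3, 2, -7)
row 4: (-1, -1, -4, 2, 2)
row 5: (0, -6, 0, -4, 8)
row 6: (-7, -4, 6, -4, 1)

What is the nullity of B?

Row reduce to echelon form.
R2 ← R2 − (5)·R1: [0, -32, 4, -32, 30]
R3 ← R3 − (3)·R1: [0, -14, 3, -16, 11]
R4 ← R4 − R1: [0, -7, -4, -4, 8]
R6 ← R6 − (7)·R1: [0, -46, 6, -46, 43]
R3 ← R3 − (7/16)·R2: [0, 0, 5/4, -2, -17/8]
R4 ← R4 − (7/32)·R2: [0, 0, -39/8, 3, 23/16]
R5 ← R5 − (3/16)·R2: [0, 0, -3/4, 2, 19/8]
R6 ← R6 − (23/16)·R2: [0, 0, 1/4, 0, -1/8]
R4 ← R4 + (39/10)·R3: [0, 0, 0, -24/5, -137/20]
R5 ← R5 + (3/5)·R3: [0, 0, 0, 4/5, 11/10]
R6 ← R6 − (1/5)·R3: [0, 0, 0, 2/5, 3/10]
R5 ← R5 + (1/6)·R4: [0, 0, 0, 0, -1/24]
R6 ← R6 + (1/12)·R4: [0, 0, 0, 0, -13/48]
R6 ← R6 − (13/2)·R5: [0, 0, 0, 0, 0]
5 nonzero rows, so rank(B) = 5.
B has 5 columns; by rank–nullity, nullity = 5 − 5 = 0.

0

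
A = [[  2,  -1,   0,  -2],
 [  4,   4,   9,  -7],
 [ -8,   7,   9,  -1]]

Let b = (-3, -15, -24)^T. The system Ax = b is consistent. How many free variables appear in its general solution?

1

Row reduce the augmented matrix [A | b].
R2 ← R2 − (2)·R1: [0, 6, 9, -3, -9]
R3 ← R3 + (4)·R1: [0, 3, 9, -9, -36]
R3 ← R3 − (1/2)·R2: [0, 0, 9/2, -15/2, -63/2]
The echelon form has 3 nonzero rows, and every pivot lies in the first 4 columns, so rank(A) = rank([A|b]) = 3.
The system is consistent.
Free variables = (unknowns) − (rank) = 4 − 3 = 1.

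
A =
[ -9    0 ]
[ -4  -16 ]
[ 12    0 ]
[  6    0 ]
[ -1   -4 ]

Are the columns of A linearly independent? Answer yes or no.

yes

Row reduce A to echelon form.
R2 ← R2 − (4/9)·R1: [0, -16]
R3 ← R3 + (4/3)·R1: [0, 0]
R4 ← R4 + (2/3)·R1: [0, 0]
R5 ← R5 − (1/9)·R1: [0, -4]
R5 ← R5 − (1/4)·R2: [0, 0]
2 pivots among 2 columns.
Every column is a pivot column, so the columns are linearly independent.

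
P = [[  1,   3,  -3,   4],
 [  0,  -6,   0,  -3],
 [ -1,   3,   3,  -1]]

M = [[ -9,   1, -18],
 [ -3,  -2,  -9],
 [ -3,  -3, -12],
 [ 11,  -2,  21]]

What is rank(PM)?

2

First compute PM:
[[ 35,  -4,  75],
 [-15,  18,  -9],
 [-20, -14, -66]]
Now row reduce the product.
R2 ← R2 + (3/7)·R1: [0, 114/7, 162/7]
R3 ← R3 + (4/7)·R1: [0, -114/7, -162/7]
R3 ← R3 + R2: [0, 0, 0]
2 nonzero rows, so rank(PM) = 2.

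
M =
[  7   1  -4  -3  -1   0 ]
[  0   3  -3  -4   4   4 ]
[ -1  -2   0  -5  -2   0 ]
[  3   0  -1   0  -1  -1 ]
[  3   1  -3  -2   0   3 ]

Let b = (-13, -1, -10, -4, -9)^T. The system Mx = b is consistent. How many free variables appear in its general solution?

2

Row reduce the augmented matrix [M | b].
R3 ← R3 + (1/7)·R1: [0, -13/7, -4/7, -38/7, -15/7, 0, -83/7]
R4 ← R4 − (3/7)·R1: [0, -3/7, 5/7, 9/7, -4/7, -1, 11/7]
R5 ← R5 − (3/7)·R1: [0, 4/7, -9/7, -5/7, 3/7, 3, -24/7]
R3 ← R3 + (13/21)·R2: [0, 0, -17/7, -166/21, 1/3, 52/21, -262/21]
R4 ← R4 + (1/7)·R2: [0, 0, 2/7, 5/7, 0, -3/7, 10/7]
R5 ← R5 − (4/21)·R2: [0, 0, -5/7, 1/21, -1/3, 47/21, -68/21]
R4 ← R4 + (2/17)·R3: [0, 0, 0, -11/51, 2/51, -7/51, -2/51]
R5 ← R5 − (5/17)·R3: [0, 0, 0, 121/51, -22/51, 77/51, 22/51]
R5 ← R5 + (11)·R4: [0, 0, 0, 0, 0, 0, 0]
The echelon form has 4 nonzero rows, and every pivot lies in the first 6 columns, so rank(M) = rank([M|b]) = 4.
The system is consistent.
Free variables = (unknowns) − (rank) = 6 − 4 = 2.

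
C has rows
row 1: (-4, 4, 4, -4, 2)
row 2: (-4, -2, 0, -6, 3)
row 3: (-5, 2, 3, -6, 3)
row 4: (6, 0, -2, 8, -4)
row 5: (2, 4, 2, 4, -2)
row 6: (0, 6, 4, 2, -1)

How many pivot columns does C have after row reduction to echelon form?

Row reduce to echelon form.
R2 ← R2 − R1: [0, -6, -4, -2, 1]
R3 ← R3 − (5/4)·R1: [0, -3, -2, -1, 1/2]
R4 ← R4 + (3/2)·R1: [0, 6, 4, 2, -1]
R5 ← R5 + (1/2)·R1: [0, 6, 4, 2, -1]
R3 ← R3 − (1/2)·R2: [0, 0, 0, 0, 0]
R4 ← R4 + R2: [0, 0, 0, 0, 0]
R5 ← R5 + R2: [0, 0, 0, 0, 0]
R6 ← R6 + R2: [0, 0, 0, 0, 0]
Echelon form has 2 nonzero rows, so rank(C) = 2.
Each nonzero row contributes one pivot column: 2 pivot columns.

2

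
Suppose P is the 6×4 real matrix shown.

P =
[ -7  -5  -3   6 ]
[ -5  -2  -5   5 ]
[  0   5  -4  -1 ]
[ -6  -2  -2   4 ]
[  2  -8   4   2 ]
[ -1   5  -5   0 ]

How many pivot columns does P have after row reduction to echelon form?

4

Row reduce to echelon form.
R2 ← R2 − (5/7)·R1: [0, 11/7, -20/7, 5/7]
R4 ← R4 − (6/7)·R1: [0, 16/7, 4/7, -8/7]
R5 ← R5 + (2/7)·R1: [0, -66/7, 22/7, 26/7]
R6 ← R6 − (1/7)·R1: [0, 40/7, -32/7, -6/7]
R3 ← R3 − (35/11)·R2: [0, 0, 56/11, -36/11]
R4 ← R4 − (16/11)·R2: [0, 0, 52/11, -24/11]
R5 ← R5 + (6)·R2: [0, 0, -14, 8]
R6 ← R6 − (40/11)·R2: [0, 0, 64/11, -38/11]
R4 ← R4 − (13/14)·R3: [0, 0, 0, 6/7]
R5 ← R5 + (11/4)·R3: [0, 0, 0, -1]
R6 ← R6 − (8/7)·R3: [0, 0, 0, 2/7]
R5 ← R5 + (7/6)·R4: [0, 0, 0, 0]
R6 ← R6 − (1/3)·R4: [0, 0, 0, 0]
Echelon form has 4 nonzero rows, so rank(P) = 4.
Each nonzero row contributes one pivot column: 4 pivot columns.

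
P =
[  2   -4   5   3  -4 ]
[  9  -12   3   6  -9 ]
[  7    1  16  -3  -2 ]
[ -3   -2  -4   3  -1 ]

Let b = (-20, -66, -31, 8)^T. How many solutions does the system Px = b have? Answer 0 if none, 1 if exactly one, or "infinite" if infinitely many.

infinite

Row reduce the augmented matrix [P | b].
R2 ← R2 − (9/2)·R1: [0, 6, -39/2, -15/2, 9, 24]
R3 ← R3 − (7/2)·R1: [0, 15, -3/2, -27/2, 12, 39]
R4 ← R4 + (3/2)·R1: [0, -8, 7/2, 15/2, -7, -22]
R3 ← R3 − (5/2)·R2: [0, 0, 189/4, 21/4, -21/2, -21]
R4 ← R4 + (4/3)·R2: [0, 0, -45/2, -5/2, 5, 10]
R4 ← R4 + (10/21)·R3: [0, 0, 0, 0, 0, 0]
The echelon form has 3 nonzero rows, and every pivot lies in the first 5 columns, so rank(P) = rank([P|b]) = 3.
The system is consistent.
rank = 3 < 5 unknowns, so there are infinitely many solutions.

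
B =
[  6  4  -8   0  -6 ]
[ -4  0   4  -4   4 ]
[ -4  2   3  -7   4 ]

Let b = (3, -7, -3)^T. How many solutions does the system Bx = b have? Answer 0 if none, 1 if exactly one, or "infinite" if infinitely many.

0

Row reduce the augmented matrix [B | b].
R2 ← R2 + (2/3)·R1: [0, 8/3, -4/3, -4, 0, -5]
R3 ← R3 + (2/3)·R1: [0, 14/3, -7/3, -7, 0, -1]
R3 ← R3 − (7/4)·R2: [0, 0, 0, 0, 0, 31/4]
The echelon form has 3 nonzero rows; the last pivot sits in the augmented column, so rank(B) = 2 but rank([B|b]) = 3.
Since the ranks differ, the system is inconsistent.
It has no solutions.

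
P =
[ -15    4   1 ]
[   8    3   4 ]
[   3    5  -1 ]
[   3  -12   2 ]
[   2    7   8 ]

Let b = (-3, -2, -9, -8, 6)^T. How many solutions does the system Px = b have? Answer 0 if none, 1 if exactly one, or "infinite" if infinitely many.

0

Row reduce the augmented matrix [P | b].
R2 ← R2 + (8/15)·R1: [0, 77/15, 68/15, -18/5]
R3 ← R3 + (1/5)·R1: [0, 29/5, -4/5, -48/5]
R4 ← R4 + (1/5)·R1: [0, -56/5, 11/5, -43/5]
R5 ← R5 + (2/15)·R1: [0, 113/15, 122/15, 28/5]
R3 ← R3 − (87/77)·R2: [0, 0, -456/77, -426/77]
R4 ← R4 + (24/11)·R2: [0, 0, 133/11, -181/11]
R5 ← R5 − (113/77)·R2: [0, 0, 114/77, 838/77]
R4 ← R4 + (49/24)·R3: [0, 0, 0, -111/4]
R5 ← R5 + (1/4)·R3: [0, 0, 0, 19/2]
R5 ← R5 + (38/111)·R4: [0, 0, 0, 0]
The echelon form has 4 nonzero rows; the last pivot sits in the augmented column, so rank(P) = 3 but rank([P|b]) = 4.
Since the ranks differ, the system is inconsistent.
It has no solutions.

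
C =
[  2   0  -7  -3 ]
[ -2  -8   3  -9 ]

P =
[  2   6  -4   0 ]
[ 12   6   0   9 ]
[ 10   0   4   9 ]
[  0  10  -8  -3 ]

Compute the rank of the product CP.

2

First compute CP:
[[-66, -18, -12, -54],
 [-70, -150,  92, -18]]
Now row reduce the product.
R2 ← R2 − (35/33)·R1: [0, -1440/11, 1152/11, 432/11]
2 nonzero rows, so rank(CP) = 2.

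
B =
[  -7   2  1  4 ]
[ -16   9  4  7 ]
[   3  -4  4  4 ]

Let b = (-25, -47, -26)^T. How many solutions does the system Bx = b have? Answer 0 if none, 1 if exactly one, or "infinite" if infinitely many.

Row reduce the augmented matrix [B | b].
R2 ← R2 − (16/7)·R1: [0, 31/7, 12/7, -15/7, 71/7]
R3 ← R3 + (3/7)·R1: [0, -22/7, 31/7, 40/7, -257/7]
R3 ← R3 + (22/31)·R2: [0, 0, 175/31, 130/31, -915/31]
The echelon form has 3 nonzero rows, and every pivot lies in the first 4 columns, so rank(B) = rank([B|b]) = 3.
The system is consistent.
rank = 3 < 4 unknowns, so there are infinitely many solutions.

infinite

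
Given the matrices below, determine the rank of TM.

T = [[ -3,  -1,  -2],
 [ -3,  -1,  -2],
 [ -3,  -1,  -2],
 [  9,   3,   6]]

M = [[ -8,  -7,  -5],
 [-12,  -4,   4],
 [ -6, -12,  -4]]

1

First compute TM:
[[ 48,  49,  19],
 [ 48,  49,  19],
 [ 48,  49,  19],
 [-144, -147, -57]]
Now row reduce the product.
R2 ← R2 − R1: [0, 0, 0]
R3 ← R3 − R1: [0, 0, 0]
R4 ← R4 + (3)·R1: [0, 0, 0]
1 nonzero row, so rank(TM) = 1.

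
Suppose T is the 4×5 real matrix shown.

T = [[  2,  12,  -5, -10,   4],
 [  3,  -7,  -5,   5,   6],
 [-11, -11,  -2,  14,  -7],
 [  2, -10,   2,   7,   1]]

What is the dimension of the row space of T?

3

Row reduce to echelon form.
R2 ← R2 − (3/2)·R1: [0, -25, 5/2, 20, 0]
R3 ← R3 + (11/2)·R1: [0, 55, -59/2, -41, 15]
R4 ← R4 − R1: [0, -22, 7, 17, -3]
R3 ← R3 + (11/5)·R2: [0, 0, -24, 3, 15]
R4 ← R4 − (22/25)·R2: [0, 0, 24/5, -3/5, -3]
R4 ← R4 + (1/5)·R3: [0, 0, 0, 0, 0]
Echelon form has 3 nonzero rows, so rank(T) = 3.
The row space has dimension equal to the rank: 3.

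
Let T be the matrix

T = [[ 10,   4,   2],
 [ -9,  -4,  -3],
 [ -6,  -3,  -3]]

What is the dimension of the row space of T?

Row reduce to echelon form.
R2 ← R2 + (9/10)·R1: [0, -2/5, -6/5]
R3 ← R3 + (3/5)·R1: [0, -3/5, -9/5]
R3 ← R3 − (3/2)·R2: [0, 0, 0]
Echelon form has 2 nonzero rows, so rank(T) = 2.
The row space has dimension equal to the rank: 2.

2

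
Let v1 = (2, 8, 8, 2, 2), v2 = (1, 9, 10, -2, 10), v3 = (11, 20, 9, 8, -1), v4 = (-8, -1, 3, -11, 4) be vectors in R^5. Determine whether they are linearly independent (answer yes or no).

yes

Form the matrix with these vectors as rows and row reduce.
R2 ← R2 − (1/2)·R1: [0, 5, 6, -3, 9]
R3 ← R3 − (11/2)·R1: [0, -24, -35, -3, -12]
R4 ← R4 + (4)·R1: [0, 31, 35, -3, 12]
R3 ← R3 + (24/5)·R2: [0, 0, -31/5, -87/5, 156/5]
R4 ← R4 − (31/5)·R2: [0, 0, -11/5, 78/5, -219/5]
R4 ← R4 − (11/31)·R3: [0, 0, 0, 675/31, -1701/31]
4 nonzero rows, so the 4 vectors span a space of dimension 4.
Since 4 = 4, the vectors are linearly independent.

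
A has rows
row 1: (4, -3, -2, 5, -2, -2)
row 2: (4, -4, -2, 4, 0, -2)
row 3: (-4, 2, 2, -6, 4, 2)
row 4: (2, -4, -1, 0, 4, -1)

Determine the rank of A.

2

Row reduce to echelon form.
R2 ← R2 − R1: [0, -1, 0, -1, 2, 0]
R3 ← R3 + R1: [0, -1, 0, -1, 2, 0]
R4 ← R4 − (1/2)·R1: [0, -5/2, 0, -5/2, 5, 0]
R3 ← R3 − R2: [0, 0, 0, 0, 0, 0]
R4 ← R4 − (5/2)·R2: [0, 0, 0, 0, 0, 0]
Echelon form has 2 nonzero rows, so rank(A) = 2.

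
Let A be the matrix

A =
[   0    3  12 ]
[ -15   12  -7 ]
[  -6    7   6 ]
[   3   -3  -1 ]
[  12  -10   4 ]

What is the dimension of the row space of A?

2

Row reduce to echelon form.
Swap R1 ↔ R2
R3 ← R3 − (2/5)·R1: [0, 11/5, 44/5]
R4 ← R4 + (1/5)·R1: [0, -3/5, -12/5]
R5 ← R5 + (4/5)·R1: [0, -2/5, -8/5]
R3 ← R3 − (11/15)·R2: [0, 0, 0]
R4 ← R4 + (1/5)·R2: [0, 0, 0]
R5 ← R5 + (2/15)·R2: [0, 0, 0]
Echelon form has 2 nonzero rows, so rank(A) = 2.
The row space has dimension equal to the rank: 2.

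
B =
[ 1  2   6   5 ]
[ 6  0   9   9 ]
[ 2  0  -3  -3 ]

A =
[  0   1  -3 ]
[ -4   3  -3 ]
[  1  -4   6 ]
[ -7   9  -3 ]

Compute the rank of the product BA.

3

First compute BA:
[[-37,  28,  12],
 [-54,  51,   9],
 [ 18, -13, -15]]
Now row reduce the product.
R2 ← R2 − (54/37)·R1: [0, 375/37, -315/37]
R3 ← R3 + (18/37)·R1: [0, 23/37, -339/37]
R3 ← R3 − (23/375)·R2: [0, 0, -216/25]
3 nonzero rows, so rank(BA) = 3.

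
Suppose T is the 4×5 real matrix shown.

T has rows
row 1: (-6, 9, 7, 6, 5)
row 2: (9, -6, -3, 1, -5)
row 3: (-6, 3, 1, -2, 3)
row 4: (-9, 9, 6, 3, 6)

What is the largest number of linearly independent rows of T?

Row reduce to echelon form.
R2 ← R2 + (3/2)·R1: [0, 15/2, 15/2, 10, 5/2]
R3 ← R3 − R1: [0, -6, -6, -8, -2]
R4 ← R4 − (3/2)·R1: [0, -9/2, -9/2, -6, -3/2]
R3 ← R3 + (4/5)·R2: [0, 0, 0, 0, 0]
R4 ← R4 + (3/5)·R2: [0, 0, 0, 0, 0]
Echelon form has 2 nonzero rows, so rank(T) = 2.
The rank gives the maximum number of linearly independent rows: 2.

2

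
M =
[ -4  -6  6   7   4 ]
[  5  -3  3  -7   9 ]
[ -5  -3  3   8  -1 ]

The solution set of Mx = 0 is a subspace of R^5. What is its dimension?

3

Row reduce to echelon form.
R2 ← R2 + (5/4)·R1: [0, -21/2, 21/2, 7/4, 14]
R3 ← R3 − (5/4)·R1: [0, 9/2, -9/2, -3/4, -6]
R3 ← R3 + (3/7)·R2: [0, 0, 0, 0, 0]
2 nonzero rows, so rank(M) = 2.
M has 5 columns; by rank–nullity, nullity = 5 − 2 = 3.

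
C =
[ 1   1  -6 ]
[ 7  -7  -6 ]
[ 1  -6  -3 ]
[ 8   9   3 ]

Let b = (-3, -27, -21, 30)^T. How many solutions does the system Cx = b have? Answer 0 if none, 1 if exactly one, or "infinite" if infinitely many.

Row reduce the augmented matrix [C | b].
R2 ← R2 − (7)·R1: [0, -14, 36, -6]
R3 ← R3 − R1: [0, -7, 3, -18]
R4 ← R4 − (8)·R1: [0, 1, 51, 54]
R3 ← R3 − (1/2)·R2: [0, 0, -15, -15]
R4 ← R4 + (1/14)·R2: [0, 0, 375/7, 375/7]
R4 ← R4 + (25/7)·R3: [0, 0, 0, 0]
The echelon form has 3 nonzero rows, and every pivot lies in the first 3 columns, so rank(C) = rank([C|b]) = 3.
The system is consistent.
rank = 3 = number of unknowns, so the solution is unique.

1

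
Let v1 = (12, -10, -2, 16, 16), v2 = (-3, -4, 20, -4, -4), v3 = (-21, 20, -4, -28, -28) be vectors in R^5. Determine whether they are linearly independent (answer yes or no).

Form the matrix with these vectors as rows and row reduce.
R2 ← R2 + (1/4)·R1: [0, -13/2, 39/2, 0, 0]
R3 ← R3 + (7/4)·R1: [0, 5/2, -15/2, 0, 0]
R3 ← R3 + (5/13)·R2: [0, 0, 0, 0, 0]
2 nonzero rows, so the 3 vectors span a space of dimension 2.
Since 2 < 3, the vectors are linearly dependent.

no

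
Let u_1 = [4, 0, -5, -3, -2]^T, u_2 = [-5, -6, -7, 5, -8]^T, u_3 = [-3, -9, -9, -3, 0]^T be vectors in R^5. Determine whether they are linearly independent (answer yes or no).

Form the matrix with these vectors as rows and row reduce.
R2 ← R2 + (5/4)·R1: [0, -6, -53/4, 5/4, -21/2]
R3 ← R3 + (3/4)·R1: [0, -9, -51/4, -21/4, -3/2]
R3 ← R3 − (3/2)·R2: [0, 0, 57/8, -57/8, 57/4]
3 nonzero rows, so the 3 vectors span a space of dimension 3.
Since 3 = 3, the vectors are linearly independent.

yes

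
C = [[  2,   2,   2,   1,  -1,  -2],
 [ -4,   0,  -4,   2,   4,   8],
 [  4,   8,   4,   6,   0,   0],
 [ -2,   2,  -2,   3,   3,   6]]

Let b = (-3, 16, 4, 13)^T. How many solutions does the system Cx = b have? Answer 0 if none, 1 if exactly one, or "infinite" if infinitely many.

Row reduce the augmented matrix [C | b].
R2 ← R2 + (2)·R1: [0, 4, 0, 4, 2, 4, 10]
R3 ← R3 − (2)·R1: [0, 4, 0, 4, 2, 4, 10]
R4 ← R4 + R1: [0, 4, 0, 4, 2, 4, 10]
R3 ← R3 − R2: [0, 0, 0, 0, 0, 0, 0]
R4 ← R4 − R2: [0, 0, 0, 0, 0, 0, 0]
The echelon form has 2 nonzero rows, and every pivot lies in the first 6 columns, so rank(C) = rank([C|b]) = 2.
The system is consistent.
rank = 2 < 6 unknowns, so there are infinitely many solutions.

infinite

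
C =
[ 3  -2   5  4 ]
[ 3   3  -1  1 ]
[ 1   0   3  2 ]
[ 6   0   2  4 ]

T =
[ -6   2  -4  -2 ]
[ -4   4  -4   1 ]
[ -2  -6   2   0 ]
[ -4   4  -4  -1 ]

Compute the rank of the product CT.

3

First compute CT:
[[-36, -16, -10, -12],
 [-32,  28, -30,  -4],
 [-20,  -8,  -6,  -4],
 [-56,  16, -36, -16]]
Now row reduce the product.
R2 ← R2 − (8/9)·R1: [0, 380/9, -190/9, 20/3]
R3 ← R3 − (5/9)·R1: [0, 8/9, -4/9, 8/3]
R4 ← R4 − (14/9)·R1: [0, 368/9, -184/9, 8/3]
R3 ← R3 − (2/95)·R2: [0, 0, 0, 48/19]
R4 ← R4 − (92/95)·R2: [0, 0, 0, -72/19]
R4 ← R4 + (3/2)·R3: [0, 0, 0, 0]
3 nonzero rows, so rank(CT) = 3.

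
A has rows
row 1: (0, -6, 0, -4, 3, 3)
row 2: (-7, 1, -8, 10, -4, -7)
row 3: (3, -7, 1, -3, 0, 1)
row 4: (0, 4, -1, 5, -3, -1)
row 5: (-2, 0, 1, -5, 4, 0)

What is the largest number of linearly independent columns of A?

4

Row reduce to echelon form.
Swap R1 ↔ R2
R3 ← R3 + (3/7)·R1: [0, -46/7, -17/7, 9/7, -12/7, -2]
R5 ← R5 − (2/7)·R1: [0, -2/7, 23/7, -55/7, 36/7, 2]
R3 ← R3 − (23/21)·R2: [0, 0, -17/7, 17/3, -5, -37/7]
R4 ← R4 + (2/3)·R2: [0, 0, -1, 7/3, -1, 1]
R5 ← R5 − (1/21)·R2: [0, 0, 23/7, -23/3, 5, 13/7]
R4 ← R4 − (7/17)·R3: [0, 0, 0, 0, 18/17, 54/17]
R5 ← R5 + (23/17)·R3: [0, 0, 0, 0, -30/17, -90/17]
R5 ← R5 + (5/3)·R4: [0, 0, 0, 0, 0, 0]
Echelon form has 4 nonzero rows, so rank(A) = 4.
The rank gives the maximum number of linearly independent columns: 4.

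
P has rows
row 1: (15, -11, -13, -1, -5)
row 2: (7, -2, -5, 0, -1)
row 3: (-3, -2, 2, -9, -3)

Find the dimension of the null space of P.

2

Row reduce to echelon form.
R2 ← R2 − (7/15)·R1: [0, 47/15, 16/15, 7/15, 4/3]
R3 ← R3 + (1/5)·R1: [0, -21/5, -3/5, -46/5, -4]
R3 ← R3 + (63/47)·R2: [0, 0, 39/47, -403/47, -104/47]
3 nonzero rows, so rank(P) = 3.
P has 5 columns; by rank–nullity, nullity = 5 − 3 = 2.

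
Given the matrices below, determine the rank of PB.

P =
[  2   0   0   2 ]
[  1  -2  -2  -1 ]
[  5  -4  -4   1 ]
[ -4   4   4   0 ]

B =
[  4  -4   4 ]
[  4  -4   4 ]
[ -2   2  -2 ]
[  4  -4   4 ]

1

First compute PB:
[[ 16, -16,  16],
 [ -4,   4,  -4],
 [ 16, -16,  16],
 [ -8,   8,  -8]]
Now row reduce the product.
R2 ← R2 + (1/4)·R1: [0, 0, 0]
R3 ← R3 − R1: [0, 0, 0]
R4 ← R4 + (1/2)·R1: [0, 0, 0]
1 nonzero row, so rank(PB) = 1.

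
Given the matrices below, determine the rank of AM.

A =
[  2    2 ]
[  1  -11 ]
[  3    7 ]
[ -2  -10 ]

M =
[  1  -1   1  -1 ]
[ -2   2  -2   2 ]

First compute AM:
[[ -2,   2,  -2,   2],
 [ 23, -23,  23, -23],
 [-11,  11, -11,  11],
 [ 18, -18,  18, -18]]
Now row reduce the product.
R2 ← R2 + (23/2)·R1: [0, 0, 0, 0]
R3 ← R3 − (11/2)·R1: [0, 0, 0, 0]
R4 ← R4 + (9)·R1: [0, 0, 0, 0]
1 nonzero row, so rank(AM) = 1.

1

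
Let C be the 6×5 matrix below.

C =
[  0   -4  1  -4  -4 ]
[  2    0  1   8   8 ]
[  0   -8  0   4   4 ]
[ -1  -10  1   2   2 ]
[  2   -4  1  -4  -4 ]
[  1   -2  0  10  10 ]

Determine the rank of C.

Row reduce to echelon form.
Swap R1 ↔ R2
R4 ← R4 + (1/2)·R1: [0, -10, 3/2, 6, 6]
R5 ← R5 − R1: [0, -4, 0, -12, -12]
R6 ← R6 − (1/2)·R1: [0, -2, -1/2, 6, 6]
R3 ← R3 − (2)·R2: [0, 0, -2, 12, 12]
R4 ← R4 − (5/2)·R2: [0, 0, -1, 16, 16]
R5 ← R5 − R2: [0, 0, -1, -8, -8]
R6 ← R6 − (1/2)·R2: [0, 0, -1, 8, 8]
R4 ← R4 − (1/2)·R3: [0, 0, 0, 10, 10]
R5 ← R5 − (1/2)·R3: [0, 0, 0, -14, -14]
R6 ← R6 − (1/2)·R3: [0, 0, 0, 2, 2]
R5 ← R5 + (7/5)·R4: [0, 0, 0, 0, 0]
R6 ← R6 − (1/5)·R4: [0, 0, 0, 0, 0]
Echelon form has 4 nonzero rows, so rank(C) = 4.

4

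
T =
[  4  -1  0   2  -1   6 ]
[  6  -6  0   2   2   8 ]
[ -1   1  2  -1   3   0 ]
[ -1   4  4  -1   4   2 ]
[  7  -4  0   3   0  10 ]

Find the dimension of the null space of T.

3

Row reduce to echelon form.
R2 ← R2 − (3/2)·R1: [0, -9/2, 0, -1, 7/2, -1]
R3 ← R3 + (1/4)·R1: [0, 3/4, 2, -1/2, 11/4, 3/2]
R4 ← R4 + (1/4)·R1: [0, 15/4, 4, -1/2, 15/4, 7/2]
R5 ← R5 − (7/4)·R1: [0, -9/4, 0, -1/2, 7/4, -1/2]
R3 ← R3 + (1/6)·R2: [0, 0, 2, -2/3, 10/3, 4/3]
R4 ← R4 + (5/6)·R2: [0, 0, 4, -4/3, 20/3, 8/3]
R5 ← R5 − (1/2)·R2: [0, 0, 0, 0, 0, 0]
R4 ← R4 − (2)·R3: [0, 0, 0, 0, 0, 0]
3 nonzero rows, so rank(T) = 3.
T has 6 columns; by rank–nullity, nullity = 6 − 3 = 3.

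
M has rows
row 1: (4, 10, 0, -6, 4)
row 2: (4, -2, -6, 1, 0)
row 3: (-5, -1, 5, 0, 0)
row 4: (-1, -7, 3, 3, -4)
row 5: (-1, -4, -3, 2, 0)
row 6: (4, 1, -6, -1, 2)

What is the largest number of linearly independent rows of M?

Row reduce to echelon form.
R2 ← R2 − R1: [0, -12, -6, 7, -4]
R3 ← R3 + (5/4)·R1: [0, 23/2, 5, -15/2, 5]
R4 ← R4 + (1/4)·R1: [0, -9/2, 3, 3/2, -3]
R5 ← R5 + (1/4)·R1: [0, -3/2, -3, 1/2, 1]
R6 ← R6 − R1: [0, -9, -6, 5, -2]
R3 ← R3 + (23/24)·R2: [0, 0, -3/4, -19/24, 7/6]
R4 ← R4 − (3/8)·R2: [0, 0, 21/4, -9/8, -3/2]
R5 ← R5 − (1/8)·R2: [0, 0, -9/4, -3/8, 3/2]
R6 ← R6 − (3/4)·R2: [0, 0, -3/2, -1/4, 1]
R4 ← R4 + (7)·R3: [0, 0, 0, -20/3, 20/3]
R5 ← R5 − (3)·R3: [0, 0, 0, 2, -2]
R6 ← R6 − (2)·R3: [0, 0, 0, 4/3, -4/3]
R5 ← R5 + (3/10)·R4: [0, 0, 0, 0, 0]
R6 ← R6 + (1/5)·R4: [0, 0, 0, 0, 0]
Echelon form has 4 nonzero rows, so rank(M) = 4.
The rank gives the maximum number of linearly independent rows: 4.

4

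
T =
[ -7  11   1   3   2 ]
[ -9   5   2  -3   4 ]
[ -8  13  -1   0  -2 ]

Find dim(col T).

Row reduce to echelon form.
R2 ← R2 − (9/7)·R1: [0, -64/7, 5/7, -48/7, 10/7]
R3 ← R3 − (8/7)·R1: [0, 3/7, -15/7, -24/7, -30/7]
R3 ← R3 + (3/64)·R2: [0, 0, -135/64, -15/4, -135/32]
Echelon form has 3 nonzero rows, so rank(T) = 3.
The column space has dimension equal to the rank: 3.

3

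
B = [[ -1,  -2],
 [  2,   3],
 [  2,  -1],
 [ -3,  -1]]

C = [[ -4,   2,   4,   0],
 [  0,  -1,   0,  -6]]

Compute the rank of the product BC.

2

First compute BC:
[[  4,   0,  -4,  12],
 [ -8,   1,   8, -18],
 [ -8,   5,   8,   6],
 [ 12,  -5, -12,   6]]
Now row reduce the product.
R2 ← R2 + (2)·R1: [0, 1, 0, 6]
R3 ← R3 + (2)·R1: [0, 5, 0, 30]
R4 ← R4 − (3)·R1: [0, -5, 0, -30]
R3 ← R3 − (5)·R2: [0, 0, 0, 0]
R4 ← R4 + (5)·R2: [0, 0, 0, 0]
2 nonzero rows, so rank(BC) = 2.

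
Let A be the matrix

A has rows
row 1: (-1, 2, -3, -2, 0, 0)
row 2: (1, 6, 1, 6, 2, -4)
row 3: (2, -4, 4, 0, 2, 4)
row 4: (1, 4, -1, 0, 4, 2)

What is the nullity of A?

3

Row reduce to echelon form.
R2 ← R2 + R1: [0, 8, -2, 4, 2, -4]
R3 ← R3 + (2)·R1: [0, 0, -2, -4, 2, 4]
R4 ← R4 + R1: [0, 6, -4, -2, 4, 2]
R4 ← R4 − (3/4)·R2: [0, 0, -5/2, -5, 5/2, 5]
R4 ← R4 − (5/4)·R3: [0, 0, 0, 0, 0, 0]
3 nonzero rows, so rank(A) = 3.
A has 6 columns; by rank–nullity, nullity = 6 − 3 = 3.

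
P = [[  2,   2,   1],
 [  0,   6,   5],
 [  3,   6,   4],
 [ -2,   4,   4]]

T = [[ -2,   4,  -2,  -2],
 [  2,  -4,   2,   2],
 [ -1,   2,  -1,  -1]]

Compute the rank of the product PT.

First compute PT:
[[ -1,   2,  -1,  -1],
 [  7, -14,   7,   7],
 [  2,  -4,   2,   2],
 [  8, -16,   8,   8]]
Now row reduce the product.
R2 ← R2 + (7)·R1: [0, 0, 0, 0]
R3 ← R3 + (2)·R1: [0, 0, 0, 0]
R4 ← R4 + (8)·R1: [0, 0, 0, 0]
1 nonzero row, so rank(PT) = 1.

1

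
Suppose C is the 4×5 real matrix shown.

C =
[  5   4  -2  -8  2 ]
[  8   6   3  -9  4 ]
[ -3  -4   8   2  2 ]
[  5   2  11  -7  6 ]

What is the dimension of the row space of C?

Row reduce to echelon form.
R2 ← R2 − (8/5)·R1: [0, -2/5, 31/5, 19/5, 4/5]
R3 ← R3 + (3/5)·R1: [0, -8/5, 34/5, -14/5, 16/5]
R4 ← R4 − R1: [0, -2, 13, 1, 4]
R3 ← R3 − (4)·R2: [0, 0, -18, -18, 0]
R4 ← R4 − (5)·R2: [0, 0, -18, -18, 0]
R4 ← R4 − R3: [0, 0, 0, 0, 0]
Echelon form has 3 nonzero rows, so rank(C) = 3.
The row space has dimension equal to the rank: 3.

3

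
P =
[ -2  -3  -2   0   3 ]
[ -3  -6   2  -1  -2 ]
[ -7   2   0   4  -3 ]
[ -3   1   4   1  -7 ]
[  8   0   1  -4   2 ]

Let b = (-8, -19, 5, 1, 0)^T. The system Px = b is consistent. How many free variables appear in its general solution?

0

Row reduce the augmented matrix [P | b].
R2 ← R2 − (3/2)·R1: [0, -3/2, 5, -1, -13/2, -7]
R3 ← R3 − (7/2)·R1: [0, 25/2, 7, 4, -27/2, 33]
R4 ← R4 − (3/2)·R1: [0, 11/2, 7, 1, -23/2, 13]
R5 ← R5 + (4)·R1: [0, -12, -7, -4, 14, -32]
R3 ← R3 + (25/3)·R2: [0, 0, 146/3, -13/3, -203/3, -76/3]
R4 ← R4 + (11/3)·R2: [0, 0, 76/3, -8/3, -106/3, -38/3]
R5 ← R5 − (8)·R2: [0, 0, -47, 4, 66, 24]
R4 ← R4 − (38/73)·R3: [0, 0, 0, -30/73, -8/73, 38/73]
R5 ← R5 + (141/146)·R3: [0, 0, 0, -27/146, 95/146, -34/73]
R5 ← R5 − (9/20)·R4: [0, 0, 0, 0, 7/10, -7/10]
The echelon form has 5 nonzero rows, and every pivot lies in the first 5 columns, so rank(P) = rank([P|b]) = 5.
The system is consistent.
Free variables = (unknowns) − (rank) = 5 − 5 = 0.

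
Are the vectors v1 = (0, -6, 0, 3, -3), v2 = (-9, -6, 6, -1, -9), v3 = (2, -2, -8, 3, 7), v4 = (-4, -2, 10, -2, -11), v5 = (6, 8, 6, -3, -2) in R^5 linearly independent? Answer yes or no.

no

Form the matrix with these vectors as rows and row reduce.
Swap R1 ↔ R2
R3 ← R3 + (2/9)·R1: [0, -10/3, -20/3, 25/9, 5]
R4 ← R4 − (4/9)·R1: [0, 2/3, 22/3, -14/9, -7]
R5 ← R5 + (2/3)·R1: [0, 4, 10, -11/3, -8]
R3 ← R3 − (5/9)·R2: [0, 0, -20/3, 10/9, 20/3]
R4 ← R4 + (1/9)·R2: [0, 0, 22/3, -11/9, -22/3]
R5 ← R5 + (2/3)·R2: [0, 0, 10, -5/3, -10]
R4 ← R4 + (11/10)·R3: [0, 0, 0, 0, 0]
R5 ← R5 + (3/2)·R3: [0, 0, 0, 0, 0]
3 nonzero rows, so the 5 vectors span a space of dimension 3.
Since 3 < 5, the vectors are linearly dependent.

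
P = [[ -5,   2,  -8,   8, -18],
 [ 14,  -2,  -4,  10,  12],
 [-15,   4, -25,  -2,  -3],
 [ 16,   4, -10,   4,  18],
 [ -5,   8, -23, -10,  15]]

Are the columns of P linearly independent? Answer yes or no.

no

Row reduce P to echelon form.
R2 ← R2 + (14/5)·R1: [0, 18/5, -132/5, 162/5, -192/5]
R3 ← R3 − (3)·R1: [0, -2, -1, -26, 51]
R4 ← R4 + (16/5)·R1: [0, 52/5, -178/5, 148/5, -198/5]
R5 ← R5 − R1: [0, 6, -15, -18, 33]
R3 ← R3 + (5/9)·R2: [0, 0, -47/3, -8, 89/3]
R4 ← R4 − (26/9)·R2: [0, 0, 122/3, -64, 214/3]
R5 ← R5 − (5/3)·R2: [0, 0, 29, -72, 97]
R4 ← R4 + (122/47)·R3: [0, 0, 0, -3984/47, 6972/47]
R5 ← R5 + (87/47)·R3: [0, 0, 0, -4080/47, 7140/47]
R5 ← R5 − (85/83)·R4: [0, 0, 0, 0, 0]
4 pivots among 5 columns.
Only 4 < 5 pivot columns, so the columns are linearly dependent.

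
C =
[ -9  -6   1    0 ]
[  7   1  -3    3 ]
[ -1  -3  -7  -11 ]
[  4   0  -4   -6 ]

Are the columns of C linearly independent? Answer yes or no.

Row reduce C to echelon form.
R2 ← R2 + (7/9)·R1: [0, -11/3, -20/9, 3]
R3 ← R3 − (1/9)·R1: [0, -7/3, -64/9, -11]
R4 ← R4 + (4/9)·R1: [0, -8/3, -32/9, -6]
R3 ← R3 − (7/11)·R2: [0, 0, -188/33, -142/11]
R4 ← R4 − (8/11)·R2: [0, 0, -64/33, -90/11]
R4 ← R4 − (16/47)·R3: [0, 0, 0, -178/47]
4 pivots among 4 columns.
Every column is a pivot column, so the columns are linearly independent.

yes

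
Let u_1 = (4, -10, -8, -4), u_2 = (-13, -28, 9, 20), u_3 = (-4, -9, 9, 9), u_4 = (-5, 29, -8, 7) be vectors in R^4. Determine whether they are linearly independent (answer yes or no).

Form the matrix with these vectors as rows and row reduce.
R2 ← R2 + (13/4)·R1: [0, -121/2, -17, 7]
R3 ← R3 + R1: [0, -19, 1, 5]
R4 ← R4 + (5/4)·R1: [0, 33/2, -18, 2]
R3 ← R3 − (38/121)·R2: [0, 0, 767/121, 339/121]
R4 ← R4 + (3/11)·R2: [0, 0, -249/11, 43/11]
R4 ← R4 + (2739/767)·R3: [0, 0, 0, 10672/767]
4 nonzero rows, so the 4 vectors span a space of dimension 4.
Since 4 = 4, the vectors are linearly independent.

yes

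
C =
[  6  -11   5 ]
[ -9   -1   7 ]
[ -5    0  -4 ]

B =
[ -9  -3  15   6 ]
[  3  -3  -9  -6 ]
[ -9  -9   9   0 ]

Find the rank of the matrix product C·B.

2

First compute CB:
[[-132, -30, 234, 102],
 [ 15, -33, -63, -48],
 [ 81,  51, -111, -30]]
Now row reduce the product.
R2 ← R2 + (5/44)·R1: [0, -801/22, -801/22, -801/22]
R3 ← R3 + (27/44)·R1: [0, 717/22, 717/22, 717/22]
R3 ← R3 + (239/267)·R2: [0, 0, 0, 0]
2 nonzero rows, so rank(CB) = 2.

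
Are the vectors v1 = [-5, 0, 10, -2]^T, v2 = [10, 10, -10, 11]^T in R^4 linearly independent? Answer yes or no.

yes

Form the matrix with these vectors as rows and row reduce.
R2 ← R2 + (2)·R1: [0, 10, 10, 7]
2 nonzero rows, so the 2 vectors span a space of dimension 2.
Since 2 = 2, the vectors are linearly independent.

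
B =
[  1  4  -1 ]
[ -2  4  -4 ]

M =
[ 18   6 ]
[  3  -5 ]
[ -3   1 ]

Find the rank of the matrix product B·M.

First compute BM:
[[ 33, -15],
 [-12, -36]]
Now row reduce the product.
R2 ← R2 + (4/11)·R1: [0, -456/11]
2 nonzero rows, so rank(BM) = 2.

2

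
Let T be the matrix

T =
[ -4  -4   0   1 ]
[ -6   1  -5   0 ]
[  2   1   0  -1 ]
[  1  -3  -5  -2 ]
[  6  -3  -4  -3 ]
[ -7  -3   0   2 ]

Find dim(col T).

4

Row reduce to echelon form.
R2 ← R2 − (3/2)·R1: [0, 7, -5, -3/2]
R3 ← R3 + (1/2)·R1: [0, -1, 0, -1/2]
R4 ← R4 + (1/4)·R1: [0, -4, -5, -7/4]
R5 ← R5 + (3/2)·R1: [0, -9, -4, -3/2]
R6 ← R6 − (7/4)·R1: [0, 4, 0, 1/4]
R3 ← R3 + (1/7)·R2: [0, 0, -5/7, -5/7]
R4 ← R4 + (4/7)·R2: [0, 0, -55/7, -73/28]
R5 ← R5 + (9/7)·R2: [0, 0, -73/7, -24/7]
R6 ← R6 − (4/7)·R2: [0, 0, 20/7, 31/28]
R4 ← R4 − (11)·R3: [0, 0, 0, 21/4]
R5 ← R5 − (73/5)·R3: [0, 0, 0, 7]
R6 ← R6 + (4)·R3: [0, 0, 0, -7/4]
R5 ← R5 − (4/3)·R4: [0, 0, 0, 0]
R6 ← R6 + (1/3)·R4: [0, 0, 0, 0]
Echelon form has 4 nonzero rows, so rank(T) = 4.
The column space has dimension equal to the rank: 4.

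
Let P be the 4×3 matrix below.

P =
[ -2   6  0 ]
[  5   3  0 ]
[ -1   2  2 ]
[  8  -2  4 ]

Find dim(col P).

3

Row reduce to echelon form.
R2 ← R2 + (5/2)·R1: [0, 18, 0]
R3 ← R3 − (1/2)·R1: [0, -1, 2]
R4 ← R4 + (4)·R1: [0, 22, 4]
R3 ← R3 + (1/18)·R2: [0, 0, 2]
R4 ← R4 − (11/9)·R2: [0, 0, 4]
R4 ← R4 − (2)·R3: [0, 0, 0]
Echelon form has 3 nonzero rows, so rank(P) = 3.
The column space has dimension equal to the rank: 3.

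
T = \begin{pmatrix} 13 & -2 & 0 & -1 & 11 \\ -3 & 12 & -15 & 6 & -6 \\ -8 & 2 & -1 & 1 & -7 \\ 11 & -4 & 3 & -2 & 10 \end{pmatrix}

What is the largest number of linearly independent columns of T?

Row reduce to echelon form.
R2 ← R2 + (3/13)·R1: [0, 150/13, -15, 75/13, -45/13]
R3 ← R3 + (8/13)·R1: [0, 10/13, -1, 5/13, -3/13]
R4 ← R4 − (11/13)·R1: [0, -30/13, 3, -15/13, 9/13]
R3 ← R3 − (1/15)·R2: [0, 0, 0, 0, 0]
R4 ← R4 + (1/5)·R2: [0, 0, 0, 0, 0]
Echelon form has 2 nonzero rows, so rank(T) = 2.
The rank gives the maximum number of linearly independent columns: 2.

2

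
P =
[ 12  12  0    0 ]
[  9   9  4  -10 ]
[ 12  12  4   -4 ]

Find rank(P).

Row reduce to echelon form.
R2 ← R2 − (3/4)·R1: [0, 0, 4, -10]
R3 ← R3 − R1: [0, 0, 4, -4]
R3 ← R3 − R2: [0, 0, 0, 6]
Echelon form has 3 nonzero rows, so rank(P) = 3.

3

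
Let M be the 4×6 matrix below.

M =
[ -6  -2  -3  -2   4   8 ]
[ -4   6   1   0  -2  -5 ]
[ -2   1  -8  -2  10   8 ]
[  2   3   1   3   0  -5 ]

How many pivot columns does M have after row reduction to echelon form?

Row reduce to echelon form.
R2 ← R2 − (2/3)·R1: [0, 22/3, 3, 4/3, -14/3, -31/3]
R3 ← R3 − (1/3)·R1: [0, 5/3, -7, -4/3, 26/3, 16/3]
R4 ← R4 + (1/3)·R1: [0, 7/3, 0, 7/3, 4/3, -7/3]
R3 ← R3 − (5/22)·R2: [0, 0, -169/22, -18/11, 107/11, 169/22]
R4 ← R4 − (7/22)·R2: [0, 0, -21/22, 21/11, 31/11, 21/22]
R4 ← R4 − (21/169)·R3: [0, 0, 0, 357/169, 272/169, 0]
Echelon form has 4 nonzero rows, so rank(M) = 4.
Each nonzero row contributes one pivot column: 4 pivot columns.

4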